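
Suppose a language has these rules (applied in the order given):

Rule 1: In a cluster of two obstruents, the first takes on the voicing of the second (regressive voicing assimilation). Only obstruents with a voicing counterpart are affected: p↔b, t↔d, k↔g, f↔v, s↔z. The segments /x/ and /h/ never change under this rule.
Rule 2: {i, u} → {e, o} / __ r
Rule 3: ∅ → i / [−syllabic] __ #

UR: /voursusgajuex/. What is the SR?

voorsuzgajuexi

Rule 1 (regressive voicing assimilation): /s/ precedes the voiced obstruent /g/, so it voices to [z] by assimilation. /voursusgajuex/ → voursuzgajuex.
Rule 2 (pre-rhotic lowering): /u/ is a high vowel immediately before /r/, so it lowers to [o]. /voursuzgajuex/ → voorsuzgajuex.
Rule 3 (final i-epenthesis): the form ends in the consonant /x/, so [i] is inserted word-finally. /voorsuzgajuex/ → voorsuzgajuexi.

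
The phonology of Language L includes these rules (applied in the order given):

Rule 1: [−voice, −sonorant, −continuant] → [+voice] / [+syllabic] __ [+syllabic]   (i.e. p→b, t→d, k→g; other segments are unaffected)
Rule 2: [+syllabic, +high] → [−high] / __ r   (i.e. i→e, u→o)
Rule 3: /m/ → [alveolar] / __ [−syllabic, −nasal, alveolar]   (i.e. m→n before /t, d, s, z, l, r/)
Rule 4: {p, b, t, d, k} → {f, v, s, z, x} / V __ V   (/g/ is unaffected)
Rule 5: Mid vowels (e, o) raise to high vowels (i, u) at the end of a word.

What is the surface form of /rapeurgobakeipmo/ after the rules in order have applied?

raveorgovageipmu

Rule 1 (intervocalic voicing): /p/ is a voiceless stop between vowels /a/ and /e/, so it voices to [b]. /k/ is a voiceless stop between vowels /a/ and /e/, so it voices to [g]. /rapeurgobakeipmo/ → rabeurgobageipmo.
Rule 2 (pre-rhotic lowering): /u/ is a high vowel immediately before /r/, so it lowers to [o]. /rabeurgobageipmo/ → rabeorgobageipmo.
Rule 3 (nasal place assimilation): no segment meets the environment; /rabeorgobageipmo/ is unchanged.
Rule 4 (intervocalic spirantization): /b/ is a stop between vowels /a/ and /e/, so it spirantizes to the fricative [v]. /b/ is a stop between vowels /o/ and /a/, so it spirantizes to the fricative [v]. /rabeorgobageipmo/ → raveorgovageipmo.
Rule 5 (final vowel raising): /o/ is a mid vowel in word-final position, so it raises to [u]. /raveorgovageipmo/ → raveorgovageipmu.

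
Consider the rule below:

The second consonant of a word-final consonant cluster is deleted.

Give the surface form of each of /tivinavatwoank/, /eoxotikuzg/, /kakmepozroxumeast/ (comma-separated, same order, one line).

/tivinavatwoank/: /k/ is the second consonant of a word-final cluster /nk/, so it deletes. → [tivinavatwoan].
/eoxotikuzg/: /g/ is the second consonant of a word-final cluster /zg/, so it deletes. → [eoxotikuz].
/kakmepozroxumeast/: /t/ is the second consonant of a word-final cluster /st/, so it deletes. → [kakmepozroxumeas].

tivinavatwoan, eoxotikuz, kakmepozroxumeas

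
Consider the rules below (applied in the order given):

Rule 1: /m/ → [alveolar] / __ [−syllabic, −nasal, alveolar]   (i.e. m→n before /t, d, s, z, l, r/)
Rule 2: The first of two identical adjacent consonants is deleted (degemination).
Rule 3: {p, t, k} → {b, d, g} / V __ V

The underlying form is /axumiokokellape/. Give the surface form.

Rule 1 (nasal place assimilation): no segment meets the environment; /axumiokokellape/ is unchanged.
Rule 2 (degemination): /ll/ is a geminate; the first /l/ deletes. /axumiokokellape/ → axumiokokelape.
Rule 3 (intervocalic voicing): /k/ is a voiceless stop between vowels /o/ and /o/, so it voices to [g]. /k/ is a voiceless stop between vowels /o/ and /e/, so it voices to [g]. /p/ is a voiceless stop between vowels /a/ and /e/, so it voices to [b]. /axumiokokelape/ → axumiogogelabe.

axumiogogelabe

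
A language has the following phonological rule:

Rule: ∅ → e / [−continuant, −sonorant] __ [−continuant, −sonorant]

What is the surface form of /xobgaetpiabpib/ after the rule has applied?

xobegaetepiabepib

/b/ and /g/ form a stop–stop cluster, so [e] is inserted between them.
/t/ and /p/ form a stop–stop cluster, so [e] is inserted between them.
/b/ and /p/ form a stop–stop cluster, so [e] is inserted between them.
Surface form: [xobegaetepiabepib].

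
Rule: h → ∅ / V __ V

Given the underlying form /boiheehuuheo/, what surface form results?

/h/ occurs between vowels /i/ and /e/, so it deletes.
/h/ occurs between vowels /e/ and /u/, so it deletes.
/h/ occurs between vowels /u/ and /e/, so it deletes.
Surface form: [boieeuueo].

boieeuueo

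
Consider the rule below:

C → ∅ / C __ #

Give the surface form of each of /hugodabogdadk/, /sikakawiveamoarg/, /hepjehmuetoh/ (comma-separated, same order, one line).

/hugodabogdadk/: /k/ is the second consonant of a word-final cluster /dk/, so it deletes. → [hugodabogdad].
/sikakawiveamoarg/: /g/ is the second consonant of a word-final cluster /rg/, so it deletes. → [sikakawiveamoar].
/hepjehmuetoh/: the rule's environment is not met; surfaces unchanged as [hepjehmuetoh].

hugodabogdad, sikakawiveamoar, hepjehmuetoh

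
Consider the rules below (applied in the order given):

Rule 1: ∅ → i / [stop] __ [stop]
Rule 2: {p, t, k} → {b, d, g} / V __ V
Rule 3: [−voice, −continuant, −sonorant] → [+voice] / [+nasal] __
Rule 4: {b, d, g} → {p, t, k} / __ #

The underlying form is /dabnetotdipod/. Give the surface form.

dabnedodidibot

Rule 1 (stop-cluster i-epenthesis): /t/ and /d/ form a stop–stop cluster, so [i] is inserted between them. /dabnetotdipod/ → dabnetotidipod.
Rule 2 (intervocalic voicing): /t/ is a voiceless stop between vowels /e/ and /o/, so it voices to [d]. /t/ is a voiceless stop between vowels /o/ and /i/, so it voices to [d]. /p/ is a voiceless stop between vowels /i/ and /o/, so it voices to [b]. /dabnetotidipod/ → dabnedodidibod.
Rule 3 (post-nasal voicing): no segment meets the environment; /dabnedodidibod/ is unchanged.
Rule 4 (final devoicing): /d/ is a voiced stop in word-final position, so it devoices to [t]. /dabnedodidibod/ → dabnedodidibot.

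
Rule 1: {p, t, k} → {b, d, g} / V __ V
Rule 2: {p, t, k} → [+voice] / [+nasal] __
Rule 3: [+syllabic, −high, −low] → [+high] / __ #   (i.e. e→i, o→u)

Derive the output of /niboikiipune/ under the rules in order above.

Rule 1 (intervocalic voicing): /k/ is a voiceless stop between vowels /i/ and /i/, so it voices to [g]. /p/ is a voiceless stop between vowels /i/ and /u/, so it voices to [b]. /niboikiipune/ → niboigiibune.
Rule 2 (post-nasal voicing): no segment meets the environment; /niboigiibune/ is unchanged.
Rule 3 (final vowel raising): /e/ is a mid vowel in word-final position, so it raises to [i]. /niboigiibune/ → niboigiibuni.

niboigiibuni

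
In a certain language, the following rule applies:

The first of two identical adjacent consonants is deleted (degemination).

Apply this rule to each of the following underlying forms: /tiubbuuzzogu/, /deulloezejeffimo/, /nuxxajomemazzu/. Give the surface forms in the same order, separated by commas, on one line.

tiubuuzogu, deuloezejefimo, nuxajomemazu

/tiubbuuzzogu/: /bb/ is a geminate; the first /b/ deletes. /zz/ is a geminate; the first /z/ deletes. → [tiubuuzogu].
/deulloezejeffimo/: /ll/ is a geminate; the first /l/ deletes. /ff/ is a geminate; the first /f/ deletes. → [deuloezejefimo].
/nuxxajomemazzu/: /xx/ is a geminate; the first /x/ deletes. /zz/ is a geminate; the first /z/ deletes. → [nuxajomemazu].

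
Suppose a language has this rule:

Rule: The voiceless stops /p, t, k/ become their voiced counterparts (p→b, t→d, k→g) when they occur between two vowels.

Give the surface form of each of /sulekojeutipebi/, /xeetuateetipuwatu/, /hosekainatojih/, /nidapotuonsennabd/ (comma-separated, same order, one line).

/sulekojeutipebi/: /k/ is a voiceless stop between vowels /e/ and /o/, so it voices to [g]. /t/ is a voiceless stop between vowels /u/ and /i/, so it voices to [d]. /p/ is a voiceless stop between vowels /i/ and /e/, so it voices to [b]. → [sulegojeudibebi].
/xeetuateetipuwatu/: /t/ is a voiceless stop between vowels /e/ and /u/, so it voices to [d]. /t/ is a voiceless stop between vowels /a/ and /e/, so it voices to [d]. /t/ is a voiceless stop between vowels /e/ and /i/, so it voices to [d]. /p/ is a voiceless stop between vowels /i/ and /u/, so it voices to [b]. /t/ is a voiceless stop between vowels /a/ and /u/, so it voices to [d]. → [xeeduadeedibuwadu].
/hosekainatojih/: /k/ is a voiceless stop between vowels /e/ and /a/, so it voices to [g]. /t/ is a voiceless stop between vowels /a/ and /o/, so it voices to [d]. → [hosegainadojih].
/nidapotuonsennabd/: /p/ is a voiceless stop between vowels /a/ and /o/, so it voices to [b]. /t/ is a voiceless stop between vowels /o/ and /u/, so it voices to [d]. → [nidaboduonsennabd].

sulegojeudibebi, xeeduadeedibuwadu, hosegainadojih, nidaboduonsennabd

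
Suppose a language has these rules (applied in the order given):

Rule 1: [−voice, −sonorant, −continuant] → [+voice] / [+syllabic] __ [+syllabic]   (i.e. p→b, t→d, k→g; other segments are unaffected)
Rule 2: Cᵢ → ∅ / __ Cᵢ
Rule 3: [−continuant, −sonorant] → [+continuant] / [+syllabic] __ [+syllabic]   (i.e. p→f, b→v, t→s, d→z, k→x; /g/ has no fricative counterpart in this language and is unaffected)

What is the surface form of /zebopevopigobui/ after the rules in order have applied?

Rule 1 (intervocalic voicing): /p/ is a voiceless stop between vowels /o/ and /e/, so it voices to [b]. /p/ is a voiceless stop between vowels /o/ and /i/, so it voices to [b]. /zebopevopigobui/ → zebobevobigobui.
Rule 2 (degemination): no segment meets the environment; /zebobevobigobui/ is unchanged.
Rule 3 (intervocalic spirantization): /b/ is a stop between vowels /e/ and /o/, so it spirantizes to the fricative [v]. /b/ is a stop between vowels /o/ and /e/, so it spirantizes to the fricative [v]. /b/ is a stop between vowels /o/ and /i/, so it spirantizes to the fricative [v]. /b/ is a stop between vowels /o/ and /u/, so it spirantizes to the fricative [v]. /zebobevobigobui/ → zevovevovigovui.

zevovevovigovui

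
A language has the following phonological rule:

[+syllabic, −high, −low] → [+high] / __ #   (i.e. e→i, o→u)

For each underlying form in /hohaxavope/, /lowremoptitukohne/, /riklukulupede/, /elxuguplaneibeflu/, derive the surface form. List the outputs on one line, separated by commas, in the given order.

hohaxavopi, lowremoptitukohni, riklukulupedi, elxuguplaneibeflu

/hohaxavope/: /e/ is a mid vowel in word-final position, so it raises to [i]. → [hohaxavopi].
/lowremoptitukohne/: /e/ is a mid vowel in word-final position, so it raises to [i]. → [lowremoptitukohni].
/riklukulupede/: /e/ is a mid vowel in word-final position, so it raises to [i]. → [riklukulupedi].
/elxuguplaneibeflu/: the rule's environment is not met; surfaces unchanged as [elxuguplaneibeflu].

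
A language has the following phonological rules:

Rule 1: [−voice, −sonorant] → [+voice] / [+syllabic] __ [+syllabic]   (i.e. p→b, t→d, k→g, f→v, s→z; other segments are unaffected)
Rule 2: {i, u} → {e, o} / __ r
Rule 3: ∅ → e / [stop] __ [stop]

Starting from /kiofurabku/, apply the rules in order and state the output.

Rule 1 (intervocalic voicing): /f/ is a voiceless obstruent between vowels /o/ and /u/, so it voices to [v]. /kiofurabku/ → kiovurabku.
Rule 2 (pre-rhotic lowering): /u/ is a high vowel immediately before /r/, so it lowers to [o]. /kiovurabku/ → kiovorabku.
Rule 3 (stop-cluster e-epenthesis): /b/ and /k/ form a stop–stop cluster, so [e] is inserted between them. /kiovorabku/ → kiovorabeku.

kiovorabeku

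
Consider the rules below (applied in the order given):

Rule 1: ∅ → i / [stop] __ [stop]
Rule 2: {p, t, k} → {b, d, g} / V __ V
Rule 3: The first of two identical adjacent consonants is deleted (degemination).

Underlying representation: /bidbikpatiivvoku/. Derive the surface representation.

bidibigibadiivogu

Rule 1 (stop-cluster i-epenthesis): /d/ and /b/ form a stop–stop cluster, so [i] is inserted between them. /k/ and /p/ form a stop–stop cluster, so [i] is inserted between them. /bidbikpatiivvoku/ → bidibikipatiivvoku.
Rule 2 (intervocalic voicing): /k/ is a voiceless stop between vowels /i/ and /i/, so it voices to [g]. /p/ is a voiceless stop between vowels /i/ and /a/, so it voices to [b]. /t/ is a voiceless stop between vowels /a/ and /i/, so it voices to [d]. /k/ is a voiceless stop between vowels /o/ and /u/, so it voices to [g]. /bidibikipatiivvoku/ → bidibigibadiivvogu.
Rule 3 (degemination): /vv/ is a geminate; the first /v/ deletes. /bidibigibadiivvogu/ → bidibigibadiivogu.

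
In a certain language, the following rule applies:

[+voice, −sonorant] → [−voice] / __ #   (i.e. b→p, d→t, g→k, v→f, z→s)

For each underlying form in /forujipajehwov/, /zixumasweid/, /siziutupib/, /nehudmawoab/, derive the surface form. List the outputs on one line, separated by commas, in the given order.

/forujipajehwov/: /v/ is a voiced obstruent in word-final position, so it devoices to [f]. → [forujipajehwof].
/zixumasweid/: /d/ is a voiced obstruent in word-final position, so it devoices to [t]. → [zixumasweit].
/siziutupib/: /b/ is a voiced obstruent in word-final position, so it devoices to [p]. → [siziutupip].
/nehudmawoab/: /b/ is a voiced obstruent in word-final position, so it devoices to [p]. → [nehudmawoap].

forujipajehwof, zixumasweit, siziutupip, nehudmawoap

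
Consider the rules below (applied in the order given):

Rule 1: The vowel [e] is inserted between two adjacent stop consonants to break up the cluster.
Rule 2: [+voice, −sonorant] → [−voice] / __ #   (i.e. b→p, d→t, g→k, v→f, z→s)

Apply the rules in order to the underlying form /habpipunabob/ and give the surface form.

Rule 1 (stop-cluster e-epenthesis): /b/ and /p/ form a stop–stop cluster, so [e] is inserted between them. /habpipunabob/ → habepipunabob.
Rule 2 (final devoicing): /b/ is a voiced obstruent in word-final position, so it devoices to [p]. /habepipunabob/ → habepipunabop.

habepipunabop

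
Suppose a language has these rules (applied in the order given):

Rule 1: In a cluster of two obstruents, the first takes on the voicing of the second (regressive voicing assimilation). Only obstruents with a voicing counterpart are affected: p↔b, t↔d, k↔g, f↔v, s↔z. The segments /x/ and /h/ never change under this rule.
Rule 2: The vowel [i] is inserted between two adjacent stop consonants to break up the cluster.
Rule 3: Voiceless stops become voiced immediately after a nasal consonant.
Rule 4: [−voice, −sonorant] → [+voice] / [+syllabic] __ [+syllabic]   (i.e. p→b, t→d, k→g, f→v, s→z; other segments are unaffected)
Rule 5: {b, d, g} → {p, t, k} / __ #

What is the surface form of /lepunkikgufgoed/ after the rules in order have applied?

Rule 1 (regressive voicing assimilation): /k/ precedes the voiced obstruent /g/, so it voices to [g] by assimilation. /f/ precedes the voiced obstruent /g/, so it voices to [v] by assimilation. /lepunkikgufgoed/ → lepunkigguvgoed.
Rule 2 (stop-cluster i-epenthesis): /g/ and /g/ form a stop–stop cluster, so [i] is inserted between them. /lepunkigguvgoed/ → lepunkigiguvgoed.
Rule 3 (post-nasal voicing): /k/ is a voiceless stop immediately after the nasal /n/, so it voices to [g]. /lepunkigiguvgoed/ → lepungigiguvgoed.
Rule 4 (intervocalic voicing): /p/ is a voiceless obstruent between vowels /e/ and /u/, so it voices to [b]. /lepungigiguvgoed/ → lebungigiguvgoed.
Rule 5 (final devoicing): /d/ is a voiced stop in word-final position, so it devoices to [t]. /lebungigiguvgoed/ → lebungigiguvgoet.

lebungigiguvgoet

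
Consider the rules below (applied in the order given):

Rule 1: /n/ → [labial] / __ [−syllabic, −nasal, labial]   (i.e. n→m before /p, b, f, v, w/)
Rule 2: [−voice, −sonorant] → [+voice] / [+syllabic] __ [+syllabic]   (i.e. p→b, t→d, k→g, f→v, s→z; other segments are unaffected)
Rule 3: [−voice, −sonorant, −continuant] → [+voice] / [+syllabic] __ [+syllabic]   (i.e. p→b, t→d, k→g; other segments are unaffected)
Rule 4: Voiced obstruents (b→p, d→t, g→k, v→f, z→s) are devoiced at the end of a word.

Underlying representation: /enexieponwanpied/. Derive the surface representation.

Rule 1 (nasal place assimilation): /n/ precedes the labial consonant /w/, so it assimilates in place to [m]. /n/ precedes the labial consonant /p/, so it assimilates in place to [m]. /enexieponwanpied/ → enexiepomwampied.
Rule 2 (intervocalic voicing): /p/ is a voiceless obstruent between vowels /e/ and /o/, so it voices to [b]. /enexiepomwampied/ → enexiebomwampied.
Rule 3 (intervocalic voicing): no segment meets the environment; /enexiebomwampied/ is unchanged.
Rule 4 (final devoicing): /d/ is a voiced obstruent in word-final position, so it devoices to [t]. /enexiebomwampied/ → enexiebomwampiet.

enexiebomwampiet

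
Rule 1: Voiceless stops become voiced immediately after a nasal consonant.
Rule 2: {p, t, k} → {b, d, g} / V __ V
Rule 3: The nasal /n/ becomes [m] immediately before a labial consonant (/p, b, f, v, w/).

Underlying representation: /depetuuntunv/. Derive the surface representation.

Rule 1 (post-nasal voicing): /t/ is a voiceless stop immediately after the nasal /n/, so it voices to [d]. /depetuuntunv/ → depetuundunv.
Rule 2 (intervocalic voicing): /p/ is a voiceless stop between vowels /e/ and /e/, so it voices to [b]. /t/ is a voiceless stop between vowels /e/ and /u/, so it voices to [d]. /depetuundunv/ → debeduundunv.
Rule 3 (nasal place assimilation): /n/ precedes the labial consonant /v/, so it assimilates in place to [m]. /debeduundunv/ → debeduundumv.

debeduundumv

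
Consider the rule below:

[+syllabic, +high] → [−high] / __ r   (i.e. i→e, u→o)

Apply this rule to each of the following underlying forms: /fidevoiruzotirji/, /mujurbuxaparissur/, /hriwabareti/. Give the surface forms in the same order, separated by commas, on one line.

fidevoeruzoterji, mujorbuxaparissor, hriwabareti

/fidevoiruzotirji/: /i/ is a high vowel immediately before /r/, so it lowers to [e]. /i/ is a high vowel immediately before /r/, so it lowers to [e]. → [fidevoeruzoterji].
/mujurbuxaparissur/: /u/ is a high vowel immediately before /r/, so it lowers to [o]. /u/ is a high vowel immediately before /r/, so it lowers to [o]. → [mujorbuxaparissor].
/hriwabareti/: the rule's environment is not met; surfaces unchanged as [hriwabareti].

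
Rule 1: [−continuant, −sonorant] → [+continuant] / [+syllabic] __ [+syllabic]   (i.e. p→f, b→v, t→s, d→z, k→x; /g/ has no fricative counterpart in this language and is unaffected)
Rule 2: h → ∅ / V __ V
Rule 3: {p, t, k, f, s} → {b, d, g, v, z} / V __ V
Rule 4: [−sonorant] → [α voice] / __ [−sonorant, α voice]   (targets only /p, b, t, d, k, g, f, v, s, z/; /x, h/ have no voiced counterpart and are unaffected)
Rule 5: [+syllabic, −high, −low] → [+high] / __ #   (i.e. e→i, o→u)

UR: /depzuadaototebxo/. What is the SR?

Rule 1 (intervocalic spirantization): /d/ is a stop between vowels /a/ and /a/, so it spirantizes to the fricative [z]. /t/ is a stop between vowels /o/ and /o/, so it spirantizes to the fricative [s]. /t/ is a stop between vowels /o/ and /e/, so it spirantizes to the fricative [s]. /depzuadaototebxo/ → depzuazaososebxo.
Rule 2 (intervocalic h-deletion): no segment meets the environment; /depzuazaososebxo/ is unchanged.
Rule 3 (intervocalic voicing): /s/ is a voiceless obstruent between vowels /o/ and /o/, so it voices to [z]. /s/ is a voiceless obstruent between vowels /o/ and /e/, so it voices to [z]. /depzuazaososebxo/ → depzuazaozozebxo.
Rule 4 (regressive voicing assimilation): /p/ precedes the voiced obstruent /z/, so it voices to [b] by assimilation. /b/ precedes the voiceless obstruent /x/, so it devoices to [p] by assimilation. /depzuazaozozebxo/ → debzuazaozozepxo.
Rule 5 (final vowel raising): /o/ is a mid vowel in word-final position, so it raises to [u]. /debzuazaozozepxo/ → debzuazaozozepxu.

debzuazaozozepxu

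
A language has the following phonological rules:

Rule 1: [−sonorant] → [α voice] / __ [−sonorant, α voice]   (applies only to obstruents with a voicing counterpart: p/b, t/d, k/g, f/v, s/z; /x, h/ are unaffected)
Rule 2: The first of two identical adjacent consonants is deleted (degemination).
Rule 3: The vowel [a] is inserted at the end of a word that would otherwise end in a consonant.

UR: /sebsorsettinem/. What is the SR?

sepsorsetinema

Rule 1 (regressive voicing assimilation): /b/ precedes the voiceless obstruent /s/, so it devoices to [p] by assimilation. /sebsorsettinem/ → sepsorsettinem.
Rule 2 (degemination): /tt/ is a geminate; the first /t/ deletes. /sepsorsettinem/ → sepsorsetinem.
Rule 3 (final a-epenthesis): the form ends in the consonant /m/, so [a] is inserted word-finally. /sepsorsetinem/ → sepsorsetinema.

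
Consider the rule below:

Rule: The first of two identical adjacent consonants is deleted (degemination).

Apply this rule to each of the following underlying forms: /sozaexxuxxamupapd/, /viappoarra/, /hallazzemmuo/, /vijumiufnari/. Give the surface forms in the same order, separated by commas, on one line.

/sozaexxuxxamupapd/: /xx/ is a geminate; the first /x/ deletes. /xx/ is a geminate; the first /x/ deletes. → [sozaexuxamupapd].
/viappoarra/: /pp/ is a geminate; the first /p/ deletes. /rr/ is a geminate; the first /r/ deletes. → [viapoara].
/hallazzemmuo/: /ll/ is a geminate; the first /l/ deletes. /zz/ is a geminate; the first /z/ deletes. /mm/ is a geminate; the first /m/ deletes. → [halazemuo].
/vijumiufnari/: the rule's environment is not met; surfaces unchanged as [vijumiufnari].

sozaexuxamupapd, viapoara, halazemuo, vijumiufnari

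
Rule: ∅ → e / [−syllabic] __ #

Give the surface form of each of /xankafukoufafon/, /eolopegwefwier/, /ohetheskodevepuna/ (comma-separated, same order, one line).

xankafukoufafone, eolopegwefwiere, ohetheskodevepuna

/xankafukoufafon/: the form ends in the consonant /n/, so [e] is inserted word-finally. → [xankafukoufafone].
/eolopegwefwier/: the form ends in the consonant /r/, so [e] is inserted word-finally. → [eolopegwefwiere].
/ohetheskodevepuna/: the rule's environment is not met; surfaces unchanged as [ohetheskodevepuna].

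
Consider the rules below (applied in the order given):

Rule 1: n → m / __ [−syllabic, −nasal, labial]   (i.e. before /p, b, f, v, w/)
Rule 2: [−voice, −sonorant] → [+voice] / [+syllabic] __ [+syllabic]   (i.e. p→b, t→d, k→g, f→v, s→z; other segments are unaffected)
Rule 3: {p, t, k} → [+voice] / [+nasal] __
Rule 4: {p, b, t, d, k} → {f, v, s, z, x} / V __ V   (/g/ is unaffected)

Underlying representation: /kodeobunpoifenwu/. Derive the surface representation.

kozeovumboivemwu

Rule 1 (nasal place assimilation): /n/ precedes the labial consonant /p/, so it assimilates in place to [m]. /n/ precedes the labial consonant /w/, so it assimilates in place to [m]. /kodeobunpoifenwu/ → kodeobumpoifemwu.
Rule 2 (intervocalic voicing): /f/ is a voiceless obstruent between vowels /i/ and /e/, so it voices to [v]. /kodeobumpoifemwu/ → kodeobumpoivemwu.
Rule 3 (post-nasal voicing): /p/ is a voiceless stop immediately after the nasal /m/, so it voices to [b]. /kodeobumpoivemwu/ → kodeobumboivemwu.
Rule 4 (intervocalic spirantization): /d/ is a stop between vowels /o/ and /e/, so it spirantizes to the fricative [z]. /b/ is a stop between vowels /o/ and /u/, so it spirantizes to the fricative [v]. /kodeobumboivemwu/ → kozeovumboivemwu.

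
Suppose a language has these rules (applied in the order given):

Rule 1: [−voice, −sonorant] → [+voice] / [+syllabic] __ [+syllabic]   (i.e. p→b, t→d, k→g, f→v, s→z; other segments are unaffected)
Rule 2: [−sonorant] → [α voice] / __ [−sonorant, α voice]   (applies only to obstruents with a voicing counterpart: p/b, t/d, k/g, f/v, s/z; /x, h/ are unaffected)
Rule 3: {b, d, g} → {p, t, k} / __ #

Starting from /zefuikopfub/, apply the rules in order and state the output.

Rule 1 (intervocalic voicing): /f/ is a voiceless obstruent between vowels /e/ and /u/, so it voices to [v]. /k/ is a voiceless obstruent between vowels /i/ and /o/, so it voices to [g]. /zefuikopfub/ → zevuigopfub.
Rule 2 (regressive voicing assimilation): no segment meets the environment; /zevuigopfub/ is unchanged.
Rule 3 (final devoicing): /b/ is a voiced stop in word-final position, so it devoices to [p]. /zevuigopfub/ → zevuigopfup.

zevuigopfup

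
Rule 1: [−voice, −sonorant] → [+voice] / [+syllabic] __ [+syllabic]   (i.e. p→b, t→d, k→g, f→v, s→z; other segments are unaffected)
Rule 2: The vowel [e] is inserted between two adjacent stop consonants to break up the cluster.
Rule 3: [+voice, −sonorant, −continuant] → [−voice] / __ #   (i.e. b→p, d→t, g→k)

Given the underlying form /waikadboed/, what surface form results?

waigadeboet

Rule 1 (intervocalic voicing): /k/ is a voiceless obstruent between vowels /i/ and /a/, so it voices to [g]. /waikadboed/ → waigadboed.
Rule 2 (stop-cluster e-epenthesis): /d/ and /b/ form a stop–stop cluster, so [e] is inserted between them. /waigadboed/ → waigadeboed.
Rule 3 (final devoicing): /d/ is a voiced stop in word-final position, so it devoices to [t]. /waigadeboed/ → waigadeboet.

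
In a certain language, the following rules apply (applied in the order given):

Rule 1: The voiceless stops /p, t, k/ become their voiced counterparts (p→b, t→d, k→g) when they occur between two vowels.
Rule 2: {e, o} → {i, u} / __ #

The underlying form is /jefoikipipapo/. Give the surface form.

Rule 1 (intervocalic voicing): /k/ is a voiceless stop between vowels /i/ and /i/, so it voices to [g]. /p/ is a voiceless stop between vowels /i/ and /i/, so it voices to [b]. /p/ is a voiceless stop between vowels /i/ and /a/, so it voices to [b]. /p/ is a voiceless stop between vowels /a/ and /o/, so it voices to [b]. /jefoikipipapo/ → jefoigibibabo.
Rule 2 (final vowel raising): /o/ is a mid vowel in word-final position, so it raises to [u]. /jefoigibibabo/ → jefoigibibabu.

jefoigibibabu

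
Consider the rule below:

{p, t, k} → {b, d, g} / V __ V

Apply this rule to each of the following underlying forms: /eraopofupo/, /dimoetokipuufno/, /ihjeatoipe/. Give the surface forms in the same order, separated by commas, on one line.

/eraopofupo/: /p/ is a voiceless stop between vowels /o/ and /o/, so it voices to [b]. /p/ is a voiceless stop between vowels /u/ and /o/, so it voices to [b]. → [eraobofubo].
/dimoetokipuufno/: /t/ is a voiceless stop between vowels /e/ and /o/, so it voices to [d]. /k/ is a voiceless stop between vowels /o/ and /i/, so it voices to [g]. /p/ is a voiceless stop between vowels /i/ and /u/, so it voices to [b]. → [dimoedogibuufno].
/ihjeatoipe/: /t/ is a voiceless stop between vowels /a/ and /o/, so it voices to [d]. /p/ is a voiceless stop between vowels /i/ and /e/, so it voices to [b]. → [ihjeadoibe].

eraobofubo, dimoedogibuufno, ihjeadoibe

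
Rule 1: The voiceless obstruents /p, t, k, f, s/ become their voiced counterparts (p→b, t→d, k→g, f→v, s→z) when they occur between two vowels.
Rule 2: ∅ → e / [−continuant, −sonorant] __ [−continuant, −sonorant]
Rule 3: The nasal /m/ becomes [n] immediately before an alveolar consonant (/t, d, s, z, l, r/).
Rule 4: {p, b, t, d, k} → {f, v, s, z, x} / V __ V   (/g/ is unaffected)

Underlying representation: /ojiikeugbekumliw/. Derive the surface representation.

Rule 1 (intervocalic voicing): /k/ is a voiceless obstruent between vowels /i/ and /e/, so it voices to [g]. /k/ is a voiceless obstruent between vowels /e/ and /u/, so it voices to [g]. /ojiikeugbekumliw/ → ojiigeugbegumliw.
Rule 2 (stop-cluster e-epenthesis): /g/ and /b/ form a stop–stop cluster, so [e] is inserted between them. /ojiigeugbegumliw/ → ojiigeugebegumliw.
Rule 3 (nasal place assimilation): /m/ precedes the alveolar consonant /l/, so it assimilates in place to [n]. /ojiigeugebegumliw/ → ojiigeugebegunliw.
Rule 4 (intervocalic spirantization): /b/ is a stop between vowels /e/ and /e/, so it spirantizes to the fricative [v]. /ojiigeugebegunliw/ → ojiigeugevegunliw.

ojiigeugevegunliw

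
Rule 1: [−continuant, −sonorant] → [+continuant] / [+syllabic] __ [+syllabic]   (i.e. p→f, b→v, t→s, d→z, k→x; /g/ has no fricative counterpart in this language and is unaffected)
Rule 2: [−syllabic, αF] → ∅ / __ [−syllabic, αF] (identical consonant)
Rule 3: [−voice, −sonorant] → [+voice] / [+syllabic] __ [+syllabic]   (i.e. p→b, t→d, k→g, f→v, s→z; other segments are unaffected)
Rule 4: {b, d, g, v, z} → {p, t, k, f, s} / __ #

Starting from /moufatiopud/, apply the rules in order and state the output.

mouvaziovut

Rule 1 (intervocalic spirantization): /t/ is a stop between vowels /a/ and /i/, so it spirantizes to the fricative [s]. /p/ is a stop between vowels /o/ and /u/, so it spirantizes to the fricative [f]. /moufatiopud/ → moufasiofud.
Rule 2 (degemination): no segment meets the environment; /moufasiofud/ is unchanged.
Rule 3 (intervocalic voicing): /f/ is a voiceless obstruent between vowels /u/ and /a/, so it voices to [v]. /s/ is a voiceless obstruent between vowels /a/ and /i/, so it voices to [z]. /f/ is a voiceless obstruent between vowels /o/ and /u/, so it voices to [v]. /moufasiofud/ → mouvaziovud.
Rule 4 (final devoicing): /d/ is a voiced obstruent in word-final position, so it devoices to [t]. /mouvaziovud/ → mouvaziovut.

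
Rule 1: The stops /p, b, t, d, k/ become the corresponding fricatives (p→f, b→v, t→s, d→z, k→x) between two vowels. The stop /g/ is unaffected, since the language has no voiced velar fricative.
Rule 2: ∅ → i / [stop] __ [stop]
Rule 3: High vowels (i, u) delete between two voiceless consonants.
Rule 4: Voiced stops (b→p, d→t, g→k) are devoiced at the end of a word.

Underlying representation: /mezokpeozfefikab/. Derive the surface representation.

Rule 1 (intervocalic spirantization): /k/ is a stop between vowels /i/ and /a/, so it spirantizes to the fricative [x]. /mezokpeozfefikab/ → mezokpeozfefixab.
Rule 2 (stop-cluster i-epenthesis): /k/ and /p/ form a stop–stop cluster, so [i] is inserted between them. /mezokpeozfefixab/ → mezokipeozfefixab.
Rule 3 (high vowel syncope): /i/ is a high vowel flanked by voiceless consonants /k/ and /p/, so it deletes. /i/ is a high vowel flanked by voiceless consonants /f/ and /x/, so it deletes. /mezokipeozfefixab/ → mezokpeozfefxab.
Rule 4 (final devoicing): /b/ is a voiced stop in word-final position, so it devoices to [p]. /mezokpeozfefxab/ → mezokpeozfefxap.

mezokpeozfefxap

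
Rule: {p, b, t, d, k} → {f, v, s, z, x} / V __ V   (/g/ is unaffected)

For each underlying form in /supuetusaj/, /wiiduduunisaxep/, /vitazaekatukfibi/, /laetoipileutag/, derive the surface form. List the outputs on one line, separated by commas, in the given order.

sufuesusaj, wiizuzuunisaxep, visazaexasukfivi, laesoifileusag

/supuetusaj/: /p/ is a stop between vowels /u/ and /u/, so it spirantizes to the fricative [f]. /t/ is a stop between vowels /e/ and /u/, so it spirantizes to the fricative [s]. → [sufuesusaj].
/wiiduduunisaxep/: /d/ is a stop between vowels /i/ and /u/, so it spirantizes to the fricative [z]. /d/ is a stop between vowels /u/ and /u/, so it spirantizes to the fricative [z]. → [wiizuzuunisaxep].
/vitazaekatukfibi/: /t/ is a stop between vowels /i/ and /a/, so it spirantizes to the fricative [s]. /k/ is a stop between vowels /e/ and /a/, so it spirantizes to the fricative [x]. /t/ is a stop between vowels /a/ and /u/, so it spirantizes to the fricative [s]. /b/ is a stop between vowels /i/ and /i/, so it spirantizes to the fricative [v]. → [visazaexasukfivi].
/laetoipileutag/: /t/ is a stop between vowels /e/ and /o/, so it spirantizes to the fricative [s]. /p/ is a stop between vowels /i/ and /i/, so it spirantizes to the fricative [f]. /t/ is a stop between vowels /u/ and /a/, so it spirantizes to the fricative [s]. → [laesoifileusag].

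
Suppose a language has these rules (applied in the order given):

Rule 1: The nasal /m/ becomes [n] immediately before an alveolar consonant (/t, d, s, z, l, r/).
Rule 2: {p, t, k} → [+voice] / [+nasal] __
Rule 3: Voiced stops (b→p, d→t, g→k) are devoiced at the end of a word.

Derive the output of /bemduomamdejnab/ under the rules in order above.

benduomandejnap

Rule 1 (nasal place assimilation): /m/ precedes the alveolar consonant /d/, so it assimilates in place to [n]. /m/ precedes the alveolar consonant /d/, so it assimilates in place to [n]. /bemduomamdejnab/ → benduomandejnab.
Rule 2 (post-nasal voicing): no segment meets the environment; /benduomandejnab/ is unchanged.
Rule 3 (final devoicing): /b/ is a voiced stop in word-final position, so it devoices to [p]. /benduomandejnab/ → benduomandejnap.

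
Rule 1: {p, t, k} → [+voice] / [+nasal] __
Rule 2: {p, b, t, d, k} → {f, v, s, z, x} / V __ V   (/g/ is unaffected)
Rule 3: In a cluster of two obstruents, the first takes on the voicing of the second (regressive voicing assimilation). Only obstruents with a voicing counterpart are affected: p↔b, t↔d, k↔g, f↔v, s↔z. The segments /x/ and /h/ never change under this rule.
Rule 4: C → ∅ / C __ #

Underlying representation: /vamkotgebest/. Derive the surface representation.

Rule 1 (post-nasal voicing): /k/ is a voiceless stop immediately after the nasal /m/, so it voices to [g]. /vamkotgebest/ → vamgotgebest.
Rule 2 (intervocalic spirantization): /b/ is a stop between vowels /e/ and /e/, so it spirantizes to the fricative [v]. /vamgotgebest/ → vamgotgevest.
Rule 3 (regressive voicing assimilation): /t/ precedes the voiced obstruent /g/, so it voices to [d] by assimilation. /vamgotgevest/ → vamgodgevest.
Rule 4 (final cluster simplification): /t/ is the second consonant of a word-final cluster /st/, so it deletes. /vamgodgevest/ → vamgodgeves.

vamgodgeves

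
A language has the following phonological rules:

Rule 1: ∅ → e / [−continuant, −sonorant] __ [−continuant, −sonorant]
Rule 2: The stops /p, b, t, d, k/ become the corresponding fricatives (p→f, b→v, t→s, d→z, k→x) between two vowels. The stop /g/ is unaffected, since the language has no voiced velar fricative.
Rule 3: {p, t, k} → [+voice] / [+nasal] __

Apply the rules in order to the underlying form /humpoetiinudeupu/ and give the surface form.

humboesiinuzeufu

Rule 1 (stop-cluster e-epenthesis): no segment meets the environment; /humpoetiinudeupu/ is unchanged.
Rule 2 (intervocalic spirantization): /t/ is a stop between vowels /e/ and /i/, so it spirantizes to the fricative [s]. /d/ is a stop between vowels /u/ and /e/, so it spirantizes to the fricative [z]. /p/ is a stop between vowels /u/ and /u/, so it spirantizes to the fricative [f]. /humpoetiinudeupu/ → humpoesiinuzeufu.
Rule 3 (post-nasal voicing): /p/ is a voiceless stop immediately after the nasal /m/, so it voices to [b]. /humpoesiinuzeufu/ → humboesiinuzeufu.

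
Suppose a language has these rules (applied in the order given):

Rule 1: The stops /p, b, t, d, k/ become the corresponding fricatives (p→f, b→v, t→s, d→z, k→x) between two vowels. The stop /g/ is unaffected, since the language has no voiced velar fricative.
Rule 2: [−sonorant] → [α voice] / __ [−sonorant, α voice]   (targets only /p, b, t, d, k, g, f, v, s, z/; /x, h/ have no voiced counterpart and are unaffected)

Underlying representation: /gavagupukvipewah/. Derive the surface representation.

gavagufugvifewah

Rule 1 (intervocalic spirantization): /p/ is a stop between vowels /u/ and /u/, so it spirantizes to the fricative [f]. /p/ is a stop between vowels /i/ and /e/, so it spirantizes to the fricative [f]. /gavagupukvipewah/ → gavagufukvifewah.
Rule 2 (regressive voicing assimilation): /k/ precedes the voiced obstruent /v/, so it voices to [g] by assimilation. /gavagufukvifewah/ → gavagufugvifewah.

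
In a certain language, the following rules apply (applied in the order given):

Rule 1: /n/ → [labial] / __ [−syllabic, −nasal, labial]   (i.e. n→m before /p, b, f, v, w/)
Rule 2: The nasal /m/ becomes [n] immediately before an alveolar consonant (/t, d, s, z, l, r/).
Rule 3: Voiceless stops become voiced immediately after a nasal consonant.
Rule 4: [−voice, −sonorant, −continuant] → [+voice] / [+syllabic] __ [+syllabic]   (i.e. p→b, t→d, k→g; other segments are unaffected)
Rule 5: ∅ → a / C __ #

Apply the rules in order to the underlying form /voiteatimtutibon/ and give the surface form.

Rule 1 (nasal place assimilation): no segment meets the environment; /voiteatimtutibon/ is unchanged.
Rule 2 (nasal place assimilation): /m/ precedes the alveolar consonant /t/, so it assimilates in place to [n]. /voiteatimtutibon/ → voiteatintutibon.
Rule 3 (post-nasal voicing): /t/ is a voiceless stop immediately after the nasal /n/, so it voices to [d]. /voiteatintutibon/ → voiteatindutibon.
Rule 4 (intervocalic voicing): /t/ is a voiceless stop between vowels /i/ and /e/, so it voices to [d]. /t/ is a voiceless stop between vowels /a/ and /i/, so it voices to [d]. /t/ is a voiceless stop between vowels /u/ and /i/, so it voices to [d]. /voiteatindutibon/ → voideadindudibon.
Rule 5 (final a-epenthesis): the form ends in the consonant /n/, so [a] is inserted word-finally. /voideadindudibon/ → voideadindudibona.

voideadindudibona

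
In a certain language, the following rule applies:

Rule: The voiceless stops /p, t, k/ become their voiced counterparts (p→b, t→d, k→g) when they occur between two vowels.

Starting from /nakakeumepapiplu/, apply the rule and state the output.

/k/ is a voiceless stop between vowels /a/ and /a/, so it voices to [g].
/k/ is a voiceless stop between vowels /a/ and /e/, so it voices to [g].
/p/ is a voiceless stop between vowels /e/ and /a/, so it voices to [b].
/p/ is a voiceless stop between vowels /a/ and /i/, so it voices to [b].
The other instance of /p/ does not occur in the required environment and remains unchanged.
Surface form: [nagageumebabiplu].

nagageumebabiplu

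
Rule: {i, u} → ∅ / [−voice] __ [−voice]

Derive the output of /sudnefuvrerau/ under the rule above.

No segment of /sudnefuvrerau/ meets the structural description of the rule, so the form surfaces unchanged.

sudnefuvrerau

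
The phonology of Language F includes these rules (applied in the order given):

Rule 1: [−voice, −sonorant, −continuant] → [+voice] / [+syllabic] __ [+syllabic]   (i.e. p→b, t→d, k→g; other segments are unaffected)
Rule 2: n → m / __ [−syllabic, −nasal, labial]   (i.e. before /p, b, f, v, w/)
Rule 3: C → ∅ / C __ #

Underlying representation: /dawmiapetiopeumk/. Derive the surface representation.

Rule 1 (intervocalic voicing): /p/ is a voiceless stop between vowels /a/ and /e/, so it voices to [b]. /t/ is a voiceless stop between vowels /e/ and /i/, so it voices to [d]. /p/ is a voiceless stop between vowels /o/ and /e/, so it voices to [b]. /dawmiapetiopeumk/ → dawmiabediobeumk.
Rule 2 (nasal place assimilation): no segment meets the environment; /dawmiabediobeumk/ is unchanged.
Rule 3 (final cluster simplification): /k/ is the second consonant of a word-final cluster /mk/, so it deletes. /dawmiabediobeumk/ → dawmiabediobeum.

dawmiabediobeum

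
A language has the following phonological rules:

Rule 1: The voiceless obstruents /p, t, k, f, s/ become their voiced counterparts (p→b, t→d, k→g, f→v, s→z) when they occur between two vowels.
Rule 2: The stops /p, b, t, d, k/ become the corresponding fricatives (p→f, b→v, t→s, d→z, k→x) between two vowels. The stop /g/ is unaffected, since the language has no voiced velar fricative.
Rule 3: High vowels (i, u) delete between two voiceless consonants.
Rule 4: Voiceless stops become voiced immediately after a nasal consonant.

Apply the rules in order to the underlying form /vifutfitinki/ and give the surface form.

vivutfizingi

Rule 1 (intervocalic voicing): /f/ is a voiceless obstruent between vowels /i/ and /u/, so it voices to [v]. /t/ is a voiceless obstruent between vowels /i/ and /i/, so it voices to [d]. /vifutfitinki/ → vivutfidinki.
Rule 2 (intervocalic spirantization): /d/ is a stop between vowels /i/ and /i/, so it spirantizes to the fricative [z]. /vivutfidinki/ → vivutfizinki.
Rule 3 (high vowel syncope): no segment meets the environment; /vivutfizinki/ is unchanged.
Rule 4 (post-nasal voicing): /k/ is a voiceless stop immediately after the nasal /n/, so it voices to [g]. /vivutfizinki/ → vivutfizingi.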